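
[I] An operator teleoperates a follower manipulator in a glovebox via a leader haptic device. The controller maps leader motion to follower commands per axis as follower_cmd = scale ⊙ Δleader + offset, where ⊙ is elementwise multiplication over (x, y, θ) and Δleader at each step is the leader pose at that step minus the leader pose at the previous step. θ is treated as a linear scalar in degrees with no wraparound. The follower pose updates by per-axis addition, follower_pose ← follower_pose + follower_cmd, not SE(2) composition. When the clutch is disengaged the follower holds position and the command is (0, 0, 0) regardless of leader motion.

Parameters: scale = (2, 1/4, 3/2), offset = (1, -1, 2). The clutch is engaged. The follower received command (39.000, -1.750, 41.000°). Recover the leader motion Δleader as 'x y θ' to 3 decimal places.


19.000 -3.000 26.000

axis x: (39.000 − 1) / (2) = 19.000
axis y: (-1.750 − -1) / (1/4) = -3.000
axis θ: (41.000 − 2) / (3/2) = 26.000


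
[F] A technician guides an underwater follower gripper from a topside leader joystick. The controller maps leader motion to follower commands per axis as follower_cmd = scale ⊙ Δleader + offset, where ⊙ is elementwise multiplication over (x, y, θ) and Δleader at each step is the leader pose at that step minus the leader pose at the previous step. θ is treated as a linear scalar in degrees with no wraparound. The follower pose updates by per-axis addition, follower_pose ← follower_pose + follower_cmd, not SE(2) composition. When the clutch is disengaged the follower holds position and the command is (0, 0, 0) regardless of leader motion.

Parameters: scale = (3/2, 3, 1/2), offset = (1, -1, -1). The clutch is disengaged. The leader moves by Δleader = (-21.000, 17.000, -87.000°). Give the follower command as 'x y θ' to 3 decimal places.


clutch disengaged → follower holds; cmd = (0, 0, 0)

0.000 0.000 0.000


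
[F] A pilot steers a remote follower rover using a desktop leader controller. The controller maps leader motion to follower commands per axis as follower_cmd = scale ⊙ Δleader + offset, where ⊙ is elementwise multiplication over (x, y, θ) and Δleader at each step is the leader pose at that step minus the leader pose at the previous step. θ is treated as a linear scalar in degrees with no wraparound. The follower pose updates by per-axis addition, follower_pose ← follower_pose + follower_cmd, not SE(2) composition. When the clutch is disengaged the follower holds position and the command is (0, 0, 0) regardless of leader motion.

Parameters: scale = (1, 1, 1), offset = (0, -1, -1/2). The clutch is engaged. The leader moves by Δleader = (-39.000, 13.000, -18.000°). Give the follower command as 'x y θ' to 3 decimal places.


axis x: 1·-39.000 + 0 = -39.000
axis y: 1·13.000 + -1 = 12.000
axis θ: 1·-18.000 + -1/2 = -18.500

-39.000 12.000 -18.500


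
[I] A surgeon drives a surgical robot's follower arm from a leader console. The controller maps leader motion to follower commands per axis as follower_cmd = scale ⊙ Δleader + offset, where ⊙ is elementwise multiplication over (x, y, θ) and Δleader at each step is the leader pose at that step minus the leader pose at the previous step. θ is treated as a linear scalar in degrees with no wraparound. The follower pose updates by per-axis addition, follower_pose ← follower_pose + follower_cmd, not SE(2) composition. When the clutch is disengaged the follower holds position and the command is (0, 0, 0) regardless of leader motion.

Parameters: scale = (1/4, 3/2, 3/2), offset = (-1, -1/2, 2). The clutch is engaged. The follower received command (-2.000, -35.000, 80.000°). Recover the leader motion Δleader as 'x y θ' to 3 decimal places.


axis x: (-2.000 − -1) / (1/4) = -4.000
axis y: (-35.000 − -1/2) / (3/2) = -23.000
axis θ: (80.000 − 2) / (3/2) = 52.000

-4.000 -23.000 52.000


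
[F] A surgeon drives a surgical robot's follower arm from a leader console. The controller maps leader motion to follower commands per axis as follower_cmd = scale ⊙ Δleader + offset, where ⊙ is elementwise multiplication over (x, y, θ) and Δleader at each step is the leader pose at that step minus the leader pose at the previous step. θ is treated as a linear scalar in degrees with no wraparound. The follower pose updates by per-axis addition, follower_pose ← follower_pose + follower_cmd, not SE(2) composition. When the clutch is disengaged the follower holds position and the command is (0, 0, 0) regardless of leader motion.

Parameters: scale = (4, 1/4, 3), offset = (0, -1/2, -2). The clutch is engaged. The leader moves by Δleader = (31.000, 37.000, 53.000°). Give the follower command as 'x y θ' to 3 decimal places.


124.000 8.750 157.000

axis x: 4·31.000 + 0 = 124.000
axis y: 1/4·37.000 + -1/2 = 8.750
axis θ: 3·53.000 + -2 = 157.000


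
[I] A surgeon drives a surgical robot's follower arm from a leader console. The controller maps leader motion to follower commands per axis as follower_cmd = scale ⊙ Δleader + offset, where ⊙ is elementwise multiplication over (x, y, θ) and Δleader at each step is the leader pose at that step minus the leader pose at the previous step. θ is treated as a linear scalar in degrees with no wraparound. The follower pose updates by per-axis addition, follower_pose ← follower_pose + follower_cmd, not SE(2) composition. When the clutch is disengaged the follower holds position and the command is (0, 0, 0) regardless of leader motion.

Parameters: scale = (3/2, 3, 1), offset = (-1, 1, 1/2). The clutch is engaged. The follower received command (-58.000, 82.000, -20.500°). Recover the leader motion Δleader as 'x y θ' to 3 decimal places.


-38.000 27.000 -21.000

axis x: (-58.000 − -1) / (3/2) = -38.000
axis y: (82.000 − 1) / (3) = 27.000
axis θ: (-20.500 − 1/2) / (1) = -21.000


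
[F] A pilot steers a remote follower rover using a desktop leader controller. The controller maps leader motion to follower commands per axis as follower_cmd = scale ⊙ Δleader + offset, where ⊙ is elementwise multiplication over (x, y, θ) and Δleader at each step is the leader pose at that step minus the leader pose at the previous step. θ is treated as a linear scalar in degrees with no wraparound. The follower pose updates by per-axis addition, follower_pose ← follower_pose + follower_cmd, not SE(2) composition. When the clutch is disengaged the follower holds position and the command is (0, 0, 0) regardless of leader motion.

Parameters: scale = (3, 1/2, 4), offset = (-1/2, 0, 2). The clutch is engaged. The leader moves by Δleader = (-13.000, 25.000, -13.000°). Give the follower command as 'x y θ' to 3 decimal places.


-39.500 12.500 -50.000

axis x: 3·-13.000 + -1/2 = -39.500
axis y: 1/2·25.000 + 0 = 12.500
axis θ: 4·-13.000 + 2 = -50.000


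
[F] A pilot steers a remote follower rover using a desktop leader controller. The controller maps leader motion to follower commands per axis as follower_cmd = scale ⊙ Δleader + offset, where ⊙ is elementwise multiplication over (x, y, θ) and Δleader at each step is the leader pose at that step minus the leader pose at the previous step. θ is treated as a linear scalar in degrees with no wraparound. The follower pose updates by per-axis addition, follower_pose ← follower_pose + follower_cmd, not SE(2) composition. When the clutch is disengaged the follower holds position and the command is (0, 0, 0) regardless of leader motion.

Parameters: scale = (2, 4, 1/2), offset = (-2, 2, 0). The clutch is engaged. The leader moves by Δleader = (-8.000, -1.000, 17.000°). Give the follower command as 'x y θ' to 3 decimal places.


axis x: 2·-8.000 + -2 = -18.000
axis y: 4·-1.000 + 2 = -2.000
axis θ: 1/2·17.000 + 0 = 8.500

-18.000 -2.000 8.500


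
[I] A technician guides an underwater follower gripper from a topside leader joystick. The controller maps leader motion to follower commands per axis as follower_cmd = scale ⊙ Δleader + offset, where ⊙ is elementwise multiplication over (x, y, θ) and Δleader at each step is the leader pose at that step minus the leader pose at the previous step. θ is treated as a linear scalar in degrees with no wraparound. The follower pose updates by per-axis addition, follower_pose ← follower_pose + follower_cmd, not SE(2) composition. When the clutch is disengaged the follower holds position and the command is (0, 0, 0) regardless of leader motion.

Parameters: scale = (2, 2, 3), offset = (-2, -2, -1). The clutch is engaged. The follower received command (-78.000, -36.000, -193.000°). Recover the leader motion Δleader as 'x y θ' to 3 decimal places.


axis x: (-78.000 − -2) / (2) = -38.000
axis y: (-36.000 − -2) / (2) = -17.000
axis θ: (-193.000 − -1) / (3) = -64.000

-38.000 -17.000 -64.000


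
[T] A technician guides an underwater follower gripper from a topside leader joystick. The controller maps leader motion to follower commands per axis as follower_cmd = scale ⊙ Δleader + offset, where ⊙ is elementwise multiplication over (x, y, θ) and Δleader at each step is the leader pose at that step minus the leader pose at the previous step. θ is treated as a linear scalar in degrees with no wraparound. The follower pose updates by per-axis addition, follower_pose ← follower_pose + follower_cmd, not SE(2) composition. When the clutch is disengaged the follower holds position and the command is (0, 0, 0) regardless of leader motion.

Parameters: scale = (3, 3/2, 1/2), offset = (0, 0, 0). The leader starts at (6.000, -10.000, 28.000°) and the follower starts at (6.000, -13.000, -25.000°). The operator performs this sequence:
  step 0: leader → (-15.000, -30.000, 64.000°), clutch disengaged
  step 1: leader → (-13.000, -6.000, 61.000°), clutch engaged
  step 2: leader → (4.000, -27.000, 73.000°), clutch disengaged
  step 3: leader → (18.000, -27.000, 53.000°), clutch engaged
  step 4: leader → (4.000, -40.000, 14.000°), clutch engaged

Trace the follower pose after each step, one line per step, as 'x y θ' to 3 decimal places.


step 0: Δleader=(-21.000, -20.000, 36.000°), disengaged; cmd=(0,0,0) → follower holds at (6.000, -13.000, -25.000°)
step 1: Δleader=(2.000, 24.000, -3.000°), engaged; cmd=(6.000, 36.000, -1.500°) → follower=(12.000, 23.000, -26.500°)
step 2: Δleader=(17.000, -21.000, 12.000°), disengaged; cmd=(0,0,0) → follower holds at (12.000, 23.000, -26.500°)
step 3: Δleader=(14.000, 0.000, -20.000°), engaged; cmd=(42.000, 0.000, -10.000°) → follower=(54.000, 23.000, -36.500°)
step 4: Δleader=(-14.000, -13.000, -39.000°), engaged; cmd=(-42.000, -19.500, -19.500°) → follower=(12.000, 3.500, -56.000°)

6.000 -13.000 -25.000
12.000 23.000 -26.500
12.000 23.000 -26.500
54.000 23.000 -36.500
12.000 3.500 -56.000


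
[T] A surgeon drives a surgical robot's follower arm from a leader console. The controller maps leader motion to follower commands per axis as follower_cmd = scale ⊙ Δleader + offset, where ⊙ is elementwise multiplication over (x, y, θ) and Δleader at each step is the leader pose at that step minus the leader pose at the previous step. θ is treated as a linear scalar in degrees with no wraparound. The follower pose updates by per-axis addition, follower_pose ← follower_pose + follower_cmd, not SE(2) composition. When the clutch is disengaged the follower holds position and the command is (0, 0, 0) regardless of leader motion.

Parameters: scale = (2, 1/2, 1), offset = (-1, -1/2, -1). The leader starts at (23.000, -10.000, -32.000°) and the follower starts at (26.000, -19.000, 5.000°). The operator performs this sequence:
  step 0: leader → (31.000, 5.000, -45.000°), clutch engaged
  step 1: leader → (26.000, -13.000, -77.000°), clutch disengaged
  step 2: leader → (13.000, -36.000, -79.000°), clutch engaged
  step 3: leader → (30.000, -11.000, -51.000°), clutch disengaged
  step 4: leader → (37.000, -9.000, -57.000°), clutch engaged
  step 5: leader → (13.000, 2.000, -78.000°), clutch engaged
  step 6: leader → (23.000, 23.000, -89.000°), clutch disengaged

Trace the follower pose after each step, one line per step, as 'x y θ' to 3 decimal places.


step 0: Δleader=(8.000, 15.000, -13.000°), engaged; cmd=(15.000, 7.000, -14.000°) → follower=(41.000, -12.000, -9.000°)
step 1: Δleader=(-5.000, -18.000, -32.000°), disengaged; cmd=(0,0,0) → follower holds at (41.000, -12.000, -9.000°)
step 2: Δleader=(-13.000, -23.000, -2.000°), engaged; cmd=(-27.000, -12.000, -3.000°) → follower=(14.000, -24.000, -12.000°)
step 3: Δleader=(17.000, 25.000, 28.000°), disengaged; cmd=(0,0,0) → follower holds at (14.000, -24.000, -12.000°)
step 4: Δleader=(7.000, 2.000, -6.000°), engaged; cmd=(13.000, 0.500, -7.000°) → follower=(27.000, -23.500, -19.000°)
step 5: Δleader=(-24.000, 11.000, -21.000°), engaged; cmd=(-49.000, 5.000, -22.000°) → follower=(-22.000, -18.500, -41.000°)
step 6: Δleader=(10.000, 21.000, -11.000°), disengaged; cmd=(0,0,0) → follower holds at (-22.000, -18.500, -41.000°)

41.000 -12.000 -9.000
41.000 -12.000 -9.000
14.000 -24.000 -12.000
14.000 -24.000 -12.000
27.000 -23.500 -19.000
-22.000 -18.500 -41.000
-22.000 -18.500 -41.000


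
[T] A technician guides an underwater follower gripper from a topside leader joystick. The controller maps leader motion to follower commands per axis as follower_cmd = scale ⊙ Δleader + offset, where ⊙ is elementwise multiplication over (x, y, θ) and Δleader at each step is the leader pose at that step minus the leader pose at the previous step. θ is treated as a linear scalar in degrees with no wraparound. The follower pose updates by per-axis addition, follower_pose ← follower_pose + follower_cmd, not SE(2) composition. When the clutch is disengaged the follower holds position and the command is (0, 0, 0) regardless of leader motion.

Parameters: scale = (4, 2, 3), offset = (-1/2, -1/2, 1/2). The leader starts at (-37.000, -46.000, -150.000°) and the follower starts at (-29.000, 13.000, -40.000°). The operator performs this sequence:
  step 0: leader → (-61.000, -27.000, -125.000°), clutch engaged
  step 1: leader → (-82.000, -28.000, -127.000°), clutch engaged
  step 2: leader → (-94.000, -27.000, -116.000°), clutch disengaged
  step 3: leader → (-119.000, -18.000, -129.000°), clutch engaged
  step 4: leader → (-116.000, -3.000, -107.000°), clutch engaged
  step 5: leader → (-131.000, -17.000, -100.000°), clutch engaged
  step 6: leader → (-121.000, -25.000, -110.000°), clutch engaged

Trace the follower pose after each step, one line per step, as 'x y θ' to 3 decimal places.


step 0: Δleader=(-24.000, 19.000, 25.000°), engaged; cmd=(-96.500, 37.500, 75.500°) → follower=(-125.500, 50.500, 35.500°)
step 1: Δleader=(-21.000, -1.000, -2.000°), engaged; cmd=(-84.500, -2.500, -5.500°) → follower=(-210.000, 48.000, 30.000°)
step 2: Δleader=(-12.000, 1.000, 11.000°), disengaged; cmd=(0,0,0) → follower holds at (-210.000, 48.000, 30.000°)
step 3: Δleader=(-25.000, 9.000, -13.000°), engaged; cmd=(-100.500, 17.500, -38.500°) → follower=(-310.500, 65.500, -8.500°)
step 4: Δleader=(3.000, 15.000, 22.000°), engaged; cmd=(11.500, 29.500, 66.500°) → follower=(-299.000, 95.000, 58.000°)
step 5: Δleader=(-15.000, -14.000, 7.000°), engaged; cmd=(-60.500, -28.500, 21.500°) → follower=(-359.500, 66.500, 79.500°)
step 6: Δleader=(10.000, -8.000, -10.000°), engaged; cmd=(39.500, -16.500, -29.500°) → follower=(-320.000, 50.000, 50.000°)

-125.500 50.500 35.500
-210.000 48.000 30.000
-210.000 48.000 30.000
-310.500 65.500 -8.500
-299.000 95.000 58.000
-359.500 66.500 79.500
-320.000 50.000 50.000


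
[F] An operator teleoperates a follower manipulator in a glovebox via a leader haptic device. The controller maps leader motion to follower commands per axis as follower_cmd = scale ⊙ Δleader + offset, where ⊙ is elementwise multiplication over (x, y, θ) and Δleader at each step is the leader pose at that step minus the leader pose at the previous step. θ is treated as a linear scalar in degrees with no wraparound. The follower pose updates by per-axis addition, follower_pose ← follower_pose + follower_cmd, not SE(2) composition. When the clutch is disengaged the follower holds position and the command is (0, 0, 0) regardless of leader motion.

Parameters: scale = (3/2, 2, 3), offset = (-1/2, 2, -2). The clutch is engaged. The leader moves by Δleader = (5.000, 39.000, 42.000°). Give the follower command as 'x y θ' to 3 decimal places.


axis x: 3/2·5.000 + -1/2 = 7.000
axis y: 2·39.000 + 2 = 80.000
axis θ: 3·42.000 + -2 = 124.000

7.000 80.000 124.000


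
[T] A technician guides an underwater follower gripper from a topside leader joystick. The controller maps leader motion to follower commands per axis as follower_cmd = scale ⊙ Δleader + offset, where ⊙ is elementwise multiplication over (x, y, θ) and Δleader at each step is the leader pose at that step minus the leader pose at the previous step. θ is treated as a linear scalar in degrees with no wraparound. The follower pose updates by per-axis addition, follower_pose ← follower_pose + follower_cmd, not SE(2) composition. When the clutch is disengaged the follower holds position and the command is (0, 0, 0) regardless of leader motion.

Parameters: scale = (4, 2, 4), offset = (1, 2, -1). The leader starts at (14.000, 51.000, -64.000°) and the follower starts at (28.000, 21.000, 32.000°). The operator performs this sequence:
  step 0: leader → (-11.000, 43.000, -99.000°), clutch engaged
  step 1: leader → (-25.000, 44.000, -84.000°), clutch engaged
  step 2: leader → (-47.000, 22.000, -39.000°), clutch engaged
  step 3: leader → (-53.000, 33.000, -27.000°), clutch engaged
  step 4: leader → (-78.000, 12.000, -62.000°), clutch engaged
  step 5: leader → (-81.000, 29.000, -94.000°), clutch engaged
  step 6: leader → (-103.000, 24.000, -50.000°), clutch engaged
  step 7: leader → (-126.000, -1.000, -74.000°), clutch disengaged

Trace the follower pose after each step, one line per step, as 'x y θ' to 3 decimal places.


-71.000 7.000 -109.000
-126.000 11.000 -50.000
-213.000 -31.000 129.000
-236.000 -7.000 176.000
-335.000 -47.000 35.000
-346.000 -11.000 -94.000
-433.000 -19.000 81.000
-433.000 -19.000 81.000

step 0: Δleader=(-25.000, -8.000, -35.000°), engaged; cmd=(-99.000, -14.000, -141.000°) → follower=(-71.000, 7.000, -109.000°)
step 1: Δleader=(-14.000, 1.000, 15.000°), engaged; cmd=(-55.000, 4.000, 59.000°) → follower=(-126.000, 11.000, -50.000°)
step 2: Δleader=(-22.000, -22.000, 45.000°), engaged; cmd=(-87.000, -42.000, 179.000°) → follower=(-213.000, -31.000, 129.000°)
step 3: Δleader=(-6.000, 11.000, 12.000°), engaged; cmd=(-23.000, 24.000, 47.000°) → follower=(-236.000, -7.000, 176.000°)
step 4: Δleader=(-25.000, -21.000, -35.000°), engaged; cmd=(-99.000, -40.000, -141.000°) → follower=(-335.000, -47.000, 35.000°)
step 5: Δleader=(-3.000, 17.000, -32.000°), engaged; cmd=(-11.000, 36.000, -129.000°) → follower=(-346.000, -11.000, -94.000°)
step 6: Δleader=(-22.000, -5.000, 44.000°), engaged; cmd=(-87.000, -8.000, 175.000°) → follower=(-433.000, -19.000, 81.000°)
step 7: Δleader=(-23.000, -25.000, -24.000°), disengaged; cmd=(0,0,0) → follower holds at (-433.000, -19.000, 81.000°)


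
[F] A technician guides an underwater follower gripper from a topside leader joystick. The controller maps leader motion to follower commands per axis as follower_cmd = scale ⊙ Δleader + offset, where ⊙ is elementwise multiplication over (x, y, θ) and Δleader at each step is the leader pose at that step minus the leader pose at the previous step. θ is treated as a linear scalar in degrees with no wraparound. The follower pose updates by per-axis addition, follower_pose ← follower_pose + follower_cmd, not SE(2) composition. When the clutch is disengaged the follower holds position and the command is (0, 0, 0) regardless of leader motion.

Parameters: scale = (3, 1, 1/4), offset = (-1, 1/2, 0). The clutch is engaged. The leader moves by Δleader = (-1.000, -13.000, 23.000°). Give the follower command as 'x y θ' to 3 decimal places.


axis x: 3·-1.000 + -1 = -4.000
axis y: 1·-13.000 + 1/2 = -12.500
axis θ: 1/4·23.000 + 0 = 5.750

-4.000 -12.500 5.750


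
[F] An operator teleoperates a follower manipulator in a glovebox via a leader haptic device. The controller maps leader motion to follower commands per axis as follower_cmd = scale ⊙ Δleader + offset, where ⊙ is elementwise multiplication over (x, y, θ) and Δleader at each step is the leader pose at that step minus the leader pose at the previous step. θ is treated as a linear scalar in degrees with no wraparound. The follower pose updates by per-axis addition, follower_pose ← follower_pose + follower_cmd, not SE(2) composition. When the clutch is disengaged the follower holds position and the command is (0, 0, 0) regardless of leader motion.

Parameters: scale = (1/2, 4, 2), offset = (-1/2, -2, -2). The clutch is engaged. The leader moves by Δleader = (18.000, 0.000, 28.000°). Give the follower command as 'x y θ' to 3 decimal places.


8.500 -2.000 54.000

axis x: 1/2·18.000 + -1/2 = 8.500
axis y: 4·0.000 + -2 = -2.000
axis θ: 2·28.000 + -2 = 54.000


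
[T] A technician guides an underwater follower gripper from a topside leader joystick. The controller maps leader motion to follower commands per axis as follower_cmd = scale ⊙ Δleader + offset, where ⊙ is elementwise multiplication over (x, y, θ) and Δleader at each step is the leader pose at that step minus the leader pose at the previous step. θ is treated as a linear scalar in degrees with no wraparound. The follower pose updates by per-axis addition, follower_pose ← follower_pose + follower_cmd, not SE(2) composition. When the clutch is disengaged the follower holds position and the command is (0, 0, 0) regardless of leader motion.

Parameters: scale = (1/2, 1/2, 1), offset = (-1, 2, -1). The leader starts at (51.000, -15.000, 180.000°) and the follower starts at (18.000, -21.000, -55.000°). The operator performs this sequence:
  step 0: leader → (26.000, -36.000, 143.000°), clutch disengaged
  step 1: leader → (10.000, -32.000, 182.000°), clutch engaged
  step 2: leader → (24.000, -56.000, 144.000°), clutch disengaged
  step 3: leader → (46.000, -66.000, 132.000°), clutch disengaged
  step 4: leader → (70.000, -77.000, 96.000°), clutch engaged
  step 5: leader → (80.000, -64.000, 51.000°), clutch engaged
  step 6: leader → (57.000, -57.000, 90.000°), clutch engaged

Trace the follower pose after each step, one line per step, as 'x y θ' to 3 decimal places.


18.000 -21.000 -55.000
9.000 -17.000 -17.000
9.000 -17.000 -17.000
9.000 -17.000 -17.000
20.000 -20.500 -54.000
24.000 -12.000 -100.000
11.500 -6.500 -62.000

step 0: Δleader=(-25.000, -21.000, -37.000°), disengaged; cmd=(0,0,0) → follower holds at (18.000, -21.000, -55.000°)
step 1: Δleader=(-16.000, 4.000, 39.000°), engaged; cmd=(-9.000, 4.000, 38.000°) → follower=(9.000, -17.000, -17.000°)
step 2: Δleader=(14.000, -24.000, -38.000°), disengaged; cmd=(0,0,0) → follower holds at (9.000, -17.000, -17.000°)
step 3: Δleader=(22.000, -10.000, -12.000°), disengaged; cmd=(0,0,0) → follower holds at (9.000, -17.000, -17.000°)
step 4: Δleader=(24.000, -11.000, -36.000°), engaged; cmd=(11.000, -3.500, -37.000°) → follower=(20.000, -20.500, -54.000°)
step 5: Δleader=(10.000, 13.000, -45.000°), engaged; cmd=(4.000, 8.500, -46.000°) → follower=(24.000, -12.000, -100.000°)
step 6: Δleader=(-23.000, 7.000, 39.000°), engaged; cmd=(-12.500, 5.500, 38.000°) → follower=(11.500, -6.500, -62.000°)


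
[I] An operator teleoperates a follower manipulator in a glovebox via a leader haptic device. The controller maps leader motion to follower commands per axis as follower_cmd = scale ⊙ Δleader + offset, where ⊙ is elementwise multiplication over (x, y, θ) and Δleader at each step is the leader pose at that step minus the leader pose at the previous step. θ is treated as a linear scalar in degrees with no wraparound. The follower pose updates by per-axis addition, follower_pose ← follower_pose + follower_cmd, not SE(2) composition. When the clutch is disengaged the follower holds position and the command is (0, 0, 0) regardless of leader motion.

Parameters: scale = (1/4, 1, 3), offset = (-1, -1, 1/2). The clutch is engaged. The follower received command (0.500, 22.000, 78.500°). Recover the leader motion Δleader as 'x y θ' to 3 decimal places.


6.000 23.000 26.000

axis x: (0.500 − -1) / (1/4) = 6.000
axis y: (22.000 − -1) / (1) = 23.000
axis θ: (78.500 − 1/2) / (3) = 26.000


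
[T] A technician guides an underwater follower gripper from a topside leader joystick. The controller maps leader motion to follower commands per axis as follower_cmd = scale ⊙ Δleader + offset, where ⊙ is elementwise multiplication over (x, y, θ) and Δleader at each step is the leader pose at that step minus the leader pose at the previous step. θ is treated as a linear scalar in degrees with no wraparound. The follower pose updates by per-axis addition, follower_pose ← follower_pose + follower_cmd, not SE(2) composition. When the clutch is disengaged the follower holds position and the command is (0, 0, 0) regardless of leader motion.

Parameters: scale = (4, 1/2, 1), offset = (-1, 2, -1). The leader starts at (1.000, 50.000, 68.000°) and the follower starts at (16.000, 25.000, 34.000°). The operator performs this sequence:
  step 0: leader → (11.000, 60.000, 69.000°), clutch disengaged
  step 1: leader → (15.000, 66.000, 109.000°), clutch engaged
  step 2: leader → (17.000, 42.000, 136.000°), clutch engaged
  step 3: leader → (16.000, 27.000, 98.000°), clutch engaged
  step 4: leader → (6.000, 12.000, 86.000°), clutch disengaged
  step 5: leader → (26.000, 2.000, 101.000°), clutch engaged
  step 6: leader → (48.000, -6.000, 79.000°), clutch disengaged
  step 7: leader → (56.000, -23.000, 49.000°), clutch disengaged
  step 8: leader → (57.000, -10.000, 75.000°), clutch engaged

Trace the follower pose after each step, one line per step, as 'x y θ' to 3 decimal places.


16.000 25.000 34.000
31.000 30.000 73.000
38.000 20.000 99.000
33.000 14.500 60.000
33.000 14.500 60.000
112.000 11.500 74.000
112.000 11.500 74.000
112.000 11.500 74.000
115.000 20.000 99.000

step 0: Δleader=(10.000, 10.000, 1.000°), disengaged; cmd=(0,0,0) → follower holds at (16.000, 25.000, 34.000°)
step 1: Δleader=(4.000, 6.000, 40.000°), engaged; cmd=(15.000, 5.000, 39.000°) → follower=(31.000, 30.000, 73.000°)
step 2: Δleader=(2.000, -24.000, 27.000°), engaged; cmd=(7.000, -10.000, 26.000°) → follower=(38.000, 20.000, 99.000°)
step 3: Δleader=(-1.000, -15.000, -38.000°), engaged; cmd=(-5.000, -5.500, -39.000°) → follower=(33.000, 14.500, 60.000°)
step 4: Δleader=(-10.000, -15.000, -12.000°), disengaged; cmd=(0,0,0) → follower holds at (33.000, 14.500, 60.000°)
step 5: Δleader=(20.000, -10.000, 15.000°), engaged; cmd=(79.000, -3.000, 14.000°) → follower=(112.000, 11.500, 74.000°)
step 6: Δleader=(22.000, -8.000, -22.000°), disengaged; cmd=(0,0,0) → follower holds at (112.000, 11.500, 74.000°)
step 7: Δleader=(8.000, -17.000, -30.000°), disengaged; cmd=(0,0,0) → follower holds at (112.000, 11.500, 74.000°)
step 8: Δleader=(1.000, 13.000, 26.000°), engaged; cmd=(3.000, 8.500, 25.000°) → follower=(115.000, 20.000, 99.000°)


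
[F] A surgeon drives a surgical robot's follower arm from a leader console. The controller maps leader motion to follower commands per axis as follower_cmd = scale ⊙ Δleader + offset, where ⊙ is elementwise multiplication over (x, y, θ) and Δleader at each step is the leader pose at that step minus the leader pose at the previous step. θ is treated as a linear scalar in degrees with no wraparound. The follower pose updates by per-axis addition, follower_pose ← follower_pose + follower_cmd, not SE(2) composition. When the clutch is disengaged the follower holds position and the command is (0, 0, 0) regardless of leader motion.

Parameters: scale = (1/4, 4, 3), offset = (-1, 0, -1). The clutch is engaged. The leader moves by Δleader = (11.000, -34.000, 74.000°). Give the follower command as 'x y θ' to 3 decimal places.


axis x: 1/4·11.000 + -1 = 1.750
axis y: 4·-34.000 + 0 = -136.000
axis θ: 3·74.000 + -1 = 221.000

1.750 -136.000 221.000


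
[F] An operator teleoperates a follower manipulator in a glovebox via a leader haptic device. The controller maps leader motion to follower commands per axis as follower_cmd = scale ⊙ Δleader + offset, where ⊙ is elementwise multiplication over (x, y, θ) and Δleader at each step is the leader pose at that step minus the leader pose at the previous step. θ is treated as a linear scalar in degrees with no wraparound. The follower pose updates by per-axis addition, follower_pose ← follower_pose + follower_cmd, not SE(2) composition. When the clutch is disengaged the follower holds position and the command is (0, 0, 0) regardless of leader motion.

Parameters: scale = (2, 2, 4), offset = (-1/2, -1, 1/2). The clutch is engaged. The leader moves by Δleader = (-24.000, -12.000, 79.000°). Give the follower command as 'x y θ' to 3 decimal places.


axis x: 2·-24.000 + -1/2 = -48.500
axis y: 2·-12.000 + -1 = -25.000
axis θ: 4·79.000 + 1/2 = 316.500

-48.500 -25.000 316.500


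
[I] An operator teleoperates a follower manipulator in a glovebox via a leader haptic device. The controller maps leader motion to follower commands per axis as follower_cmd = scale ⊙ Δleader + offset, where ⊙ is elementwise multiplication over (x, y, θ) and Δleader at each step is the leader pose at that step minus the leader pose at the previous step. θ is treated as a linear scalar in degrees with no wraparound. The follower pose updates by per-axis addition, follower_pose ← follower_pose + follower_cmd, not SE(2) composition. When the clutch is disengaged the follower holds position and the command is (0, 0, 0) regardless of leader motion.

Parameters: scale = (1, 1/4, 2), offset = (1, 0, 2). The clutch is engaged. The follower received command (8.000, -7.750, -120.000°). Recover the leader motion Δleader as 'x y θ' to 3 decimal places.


axis x: (8.000 − 1) / (1) = 7.000
axis y: (-7.750 − 0) / (1/4) = -31.000
axis θ: (-120.000 − 2) / (2) = -61.000

7.000 -31.000 -61.000


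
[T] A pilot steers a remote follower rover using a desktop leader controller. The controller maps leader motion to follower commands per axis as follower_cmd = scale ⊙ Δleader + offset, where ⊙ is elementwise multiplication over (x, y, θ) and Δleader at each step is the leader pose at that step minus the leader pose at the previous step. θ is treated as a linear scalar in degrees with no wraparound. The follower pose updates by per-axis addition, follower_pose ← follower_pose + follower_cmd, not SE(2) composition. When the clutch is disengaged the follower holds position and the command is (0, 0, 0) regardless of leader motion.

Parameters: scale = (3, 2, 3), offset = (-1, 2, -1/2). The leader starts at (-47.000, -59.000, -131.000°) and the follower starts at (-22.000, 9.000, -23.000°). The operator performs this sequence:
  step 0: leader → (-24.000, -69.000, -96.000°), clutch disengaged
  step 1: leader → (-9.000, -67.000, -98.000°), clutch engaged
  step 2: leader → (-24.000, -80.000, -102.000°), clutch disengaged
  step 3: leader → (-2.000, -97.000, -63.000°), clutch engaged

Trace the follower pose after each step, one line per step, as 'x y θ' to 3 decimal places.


step 0: Δleader=(23.000, -10.000, 35.000°), disengaged; cmd=(0,0,0) → follower holds at (-22.000, 9.000, -23.000°)
step 1: Δleader=(15.000, 2.000, -2.000°), engaged; cmd=(44.000, 6.000, -6.500°) → follower=(22.000, 15.000, -29.500°)
step 2: Δleader=(-15.000, -13.000, -4.000°), disengaged; cmd=(0,0,0) → follower holds at (22.000, 15.000, -29.500°)
step 3: Δleader=(22.000, -17.000, 39.000°), engaged; cmd=(65.000, -32.000, 116.500°) → follower=(87.000, -17.000, 87.000°)

-22.000 9.000 -23.000
22.000 15.000 -29.500
22.000 15.000 -29.500
87.000 -17.000 87.000


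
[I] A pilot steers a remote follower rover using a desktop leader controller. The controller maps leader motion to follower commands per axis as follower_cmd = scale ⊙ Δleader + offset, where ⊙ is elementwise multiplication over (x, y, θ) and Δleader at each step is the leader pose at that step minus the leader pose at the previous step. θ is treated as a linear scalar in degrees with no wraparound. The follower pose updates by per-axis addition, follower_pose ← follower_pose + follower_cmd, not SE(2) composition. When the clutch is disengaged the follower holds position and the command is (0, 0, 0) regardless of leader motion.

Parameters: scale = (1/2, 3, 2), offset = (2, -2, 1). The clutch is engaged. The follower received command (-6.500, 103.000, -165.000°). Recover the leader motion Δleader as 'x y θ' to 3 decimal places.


axis x: (-6.500 − 2) / (1/2) = -17.000
axis y: (103.000 − -2) / (3) = 35.000
axis θ: (-165.000 − 1) / (2) = -83.000

-17.000 35.000 -83.000


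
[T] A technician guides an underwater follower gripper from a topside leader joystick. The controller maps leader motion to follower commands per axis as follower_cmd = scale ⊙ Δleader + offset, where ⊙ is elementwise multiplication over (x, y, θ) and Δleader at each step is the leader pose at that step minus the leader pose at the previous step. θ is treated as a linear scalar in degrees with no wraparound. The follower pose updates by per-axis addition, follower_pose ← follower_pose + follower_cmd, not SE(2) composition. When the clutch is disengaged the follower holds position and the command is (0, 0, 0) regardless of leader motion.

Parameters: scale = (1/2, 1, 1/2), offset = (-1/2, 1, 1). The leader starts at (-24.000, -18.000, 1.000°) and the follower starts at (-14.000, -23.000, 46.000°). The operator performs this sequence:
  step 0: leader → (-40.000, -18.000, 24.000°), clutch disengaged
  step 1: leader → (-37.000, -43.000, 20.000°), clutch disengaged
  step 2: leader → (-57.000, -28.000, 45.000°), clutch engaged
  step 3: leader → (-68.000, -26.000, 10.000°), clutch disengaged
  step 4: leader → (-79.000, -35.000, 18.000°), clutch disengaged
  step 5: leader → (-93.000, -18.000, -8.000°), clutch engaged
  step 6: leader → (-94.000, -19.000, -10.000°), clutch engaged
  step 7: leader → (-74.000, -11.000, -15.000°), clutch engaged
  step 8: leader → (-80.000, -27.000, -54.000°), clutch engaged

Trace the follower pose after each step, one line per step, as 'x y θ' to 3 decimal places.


-14.000 -23.000 46.000
-14.000 -23.000 46.000
-24.500 -7.000 59.500
-24.500 -7.000 59.500
-24.500 -7.000 59.500
-32.000 11.000 47.500
-33.000 11.000 47.500
-23.500 20.000 46.000
-27.000 5.000 27.500

step 0: Δleader=(-16.000, 0.000, 23.000°), disengaged; cmd=(0,0,0) → follower holds at (-14.000, -23.000, 46.000°)
step 1: Δleader=(3.000, -25.000, -4.000°), disengaged; cmd=(0,0,0) → follower holds at (-14.000, -23.000, 46.000°)
step 2: Δleader=(-20.000, 15.000, 25.000°), engaged; cmd=(-10.500, 16.000, 13.500°) → follower=(-24.500, -7.000, 59.500°)
step 3: Δleader=(-11.000, 2.000, -35.000°), disengaged; cmd=(0,0,0) → follower holds at (-24.500, -7.000, 59.500°)
step 4: Δleader=(-11.000, -9.000, 8.000°), disengaged; cmd=(0,0,0) → follower holds at (-24.500, -7.000, 59.500°)
step 5: Δleader=(-14.000, 17.000, -26.000°), engaged; cmd=(-7.500, 18.000, -12.000°) → follower=(-32.000, 11.000, 47.500°)
step 6: Δleader=(-1.000, -1.000, -2.000°), engaged; cmd=(-1.000, 0.000, 0.000°) → follower=(-33.000, 11.000, 47.500°)
step 7: Δleader=(20.000, 8.000, -5.000°), engaged; cmd=(9.500, 9.000, -1.500°) → follower=(-23.500, 20.000, 46.000°)
step 8: Δleader=(-6.000, -16.000, -39.000°), engaged; cmd=(-3.500, -15.000, -18.500°) → follower=(-27.000, 5.000, 27.500°)


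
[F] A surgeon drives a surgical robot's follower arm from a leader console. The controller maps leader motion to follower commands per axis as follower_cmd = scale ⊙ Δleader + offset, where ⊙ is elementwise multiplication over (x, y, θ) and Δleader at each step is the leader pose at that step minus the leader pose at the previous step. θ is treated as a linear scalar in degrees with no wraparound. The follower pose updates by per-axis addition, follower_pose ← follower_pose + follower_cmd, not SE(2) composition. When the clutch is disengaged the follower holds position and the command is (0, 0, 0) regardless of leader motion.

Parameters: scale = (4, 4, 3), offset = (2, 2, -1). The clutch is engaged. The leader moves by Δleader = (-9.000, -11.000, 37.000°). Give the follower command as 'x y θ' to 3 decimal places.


-34.000 -42.000 110.000

axis x: 4·-9.000 + 2 = -34.000
axis y: 4·-11.000 + 2 = -42.000
axis θ: 3·37.000 + -1 = 110.000


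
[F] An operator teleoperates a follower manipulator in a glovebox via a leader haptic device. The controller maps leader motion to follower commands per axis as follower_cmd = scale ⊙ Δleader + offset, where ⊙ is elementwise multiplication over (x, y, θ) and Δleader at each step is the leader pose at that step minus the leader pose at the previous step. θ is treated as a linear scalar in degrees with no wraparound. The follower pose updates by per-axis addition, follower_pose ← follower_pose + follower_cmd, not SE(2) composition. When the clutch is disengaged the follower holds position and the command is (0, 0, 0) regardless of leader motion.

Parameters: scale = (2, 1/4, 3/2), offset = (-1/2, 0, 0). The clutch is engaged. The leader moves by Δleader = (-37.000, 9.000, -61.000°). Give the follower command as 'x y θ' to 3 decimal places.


axis x: 2·-37.000 + -1/2 = -74.500
axis y: 1/4·9.000 + 0 = 2.250
axis θ: 3/2·-61.000 + 0 = -91.500

-74.500 2.250 -91.500


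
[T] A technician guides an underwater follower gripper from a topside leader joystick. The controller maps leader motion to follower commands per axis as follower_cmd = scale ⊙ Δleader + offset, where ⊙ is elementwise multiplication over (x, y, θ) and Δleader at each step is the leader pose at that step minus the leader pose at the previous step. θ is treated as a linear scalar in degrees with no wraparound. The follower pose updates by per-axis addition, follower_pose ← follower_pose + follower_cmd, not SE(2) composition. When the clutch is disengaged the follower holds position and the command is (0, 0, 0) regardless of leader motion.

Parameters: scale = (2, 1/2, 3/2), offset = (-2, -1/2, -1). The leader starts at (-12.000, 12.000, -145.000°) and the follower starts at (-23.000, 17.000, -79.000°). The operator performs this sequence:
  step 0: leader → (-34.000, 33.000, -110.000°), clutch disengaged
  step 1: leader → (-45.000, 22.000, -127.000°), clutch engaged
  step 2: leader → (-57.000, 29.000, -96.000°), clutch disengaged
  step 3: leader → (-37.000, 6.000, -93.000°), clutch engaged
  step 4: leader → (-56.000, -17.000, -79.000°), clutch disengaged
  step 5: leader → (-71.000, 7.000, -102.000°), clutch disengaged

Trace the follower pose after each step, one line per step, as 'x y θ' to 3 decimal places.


step 0: Δleader=(-22.000, 21.000, 35.000°), disengaged; cmd=(0,0,0) → follower holds at (-23.000, 17.000, -79.000°)
step 1: Δleader=(-11.000, -11.000, -17.000°), engaged; cmd=(-24.000, -6.000, -26.500°) → follower=(-47.000, 11.000, -105.500°)
step 2: Δleader=(-12.000, 7.000, 31.000°), disengaged; cmd=(0,0,0) → follower holds at (-47.000, 11.000, -105.500°)
step 3: Δleader=(20.000, -23.000, 3.000°), engaged; cmd=(38.000, -12.000, 3.500°) → follower=(-9.000, -1.000, -102.000°)
step 4: Δleader=(-19.000, -23.000, 14.000°), disengaged; cmd=(0,0,0) → follower holds at (-9.000, -1.000, -102.000°)
step 5: Δleader=(-15.000, 24.000, -23.000°), disengaged; cmd=(0,0,0) → follower holds at (-9.000, -1.000, -102.000°)

-23.000 17.000 -79.000
-47.000 11.000 -105.500
-47.000 11.000 -105.500
-9.000 -1.000 -102.000
-9.000 -1.000 -102.000
-9.000 -1.000 -102.000
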